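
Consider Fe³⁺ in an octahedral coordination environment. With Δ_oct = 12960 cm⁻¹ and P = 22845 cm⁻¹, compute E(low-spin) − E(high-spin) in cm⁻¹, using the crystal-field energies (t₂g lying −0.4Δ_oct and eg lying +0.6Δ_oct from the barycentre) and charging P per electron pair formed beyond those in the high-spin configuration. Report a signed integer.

Group 8 minus oxidation state +3 gives a d⁵ configuration for Fe³⁺.
High-spin d⁵ fills as t₂g³ eg² with CFSE 3(−0.4) + 2(+0.6) = 0.0Δ_oct = 0 cm⁻¹.
For low-spin the configuration is t₂g⁵ eg⁰: orbital energy -2.0 × 12960 = -25920 cm⁻¹, and 2 additional pairs relative to high-spin add 45690 cm⁻¹, giving 19770 cm⁻¹.
Thus E(LS) − E(HS) = 19770 cm⁻¹.

19770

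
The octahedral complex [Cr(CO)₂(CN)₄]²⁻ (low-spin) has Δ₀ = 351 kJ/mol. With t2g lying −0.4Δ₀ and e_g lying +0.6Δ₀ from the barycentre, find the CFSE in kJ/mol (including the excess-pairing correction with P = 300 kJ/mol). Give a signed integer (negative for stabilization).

Ligand charges: 2×(+0) from CO and 4×(-1) from CN⁻ sum to -4; with overall charge -2, Cr is +2.
Cr sits in group 6; removing 2 electrons leaves Cr²⁺ with 6 − 2 = 4 d electrons.
Electron filling gives t2g^4 e_g^0.
Orbital CFSE = 4(-0.4) + 0(0.6) = -1.6Δ₀ = -1.6 × 351 = -562 kJ/mol.
Pairing penalty: 1 pair vs 0 in the high-spin reference → 1 extra × P = 300 kJ/mol.
Overall CFSE = -562 + 300 = -262 kJ/mol.

-262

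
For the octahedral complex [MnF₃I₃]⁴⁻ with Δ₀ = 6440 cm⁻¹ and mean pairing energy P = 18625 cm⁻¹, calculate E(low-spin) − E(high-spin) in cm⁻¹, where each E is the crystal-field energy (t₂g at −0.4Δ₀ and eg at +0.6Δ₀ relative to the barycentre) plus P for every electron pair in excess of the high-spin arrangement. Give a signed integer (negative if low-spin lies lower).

24370

Ligand charges: 3×(-1) from F⁻ and 3×(-1) from I⁻ sum to -6; with overall charge -4, Mn is +2.
Mn sits in group 7; removing 2 electrons leaves Mn²⁺ with 7 − 2 = 5 d electrons.
In the high-spin limit (t₂g³ eg²) the orbital term is 0.0Δ₀ = 0 cm⁻¹, with no excess pairing.
Low-spin: t₂g⁵ eg⁰, orbital CFSE = -2.0Δ₀ = -12880 cm⁻¹; plus 2 excess pairs × P = +37250 cm⁻¹; total 24370 cm⁻¹.
The difference is 24370 − (0) = 24370 cm⁻¹, so high-spin lies lower.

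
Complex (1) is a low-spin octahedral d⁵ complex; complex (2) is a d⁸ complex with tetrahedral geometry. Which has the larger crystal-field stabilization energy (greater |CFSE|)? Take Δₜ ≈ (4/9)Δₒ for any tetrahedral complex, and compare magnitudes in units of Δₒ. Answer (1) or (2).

(1): t₂g⁵ eg⁰, CFSE = -2.0Δₒ.
(2): Tetrahedral fields are weak (Δₜ ≈ 4/9 Δₒ), so electrons fill high-spin; e^4 t2^4, CFSE = -0.8Δₜ ≈ -0.36Δₒ.
So (1) has the larger |CFSE|.

(1)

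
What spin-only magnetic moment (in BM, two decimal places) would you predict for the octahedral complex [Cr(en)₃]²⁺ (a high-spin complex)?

4.90 BM

en is neutral, so the +2 overall charge sits on Cr: oxidation state +2.
Cr²⁺: group 6, so d-count = 6 − 2 = 4.
Configuration: t2g^3 e_g^1 → 4 unpaired electrons.
μ(spin-only) = √[4(4+2)] = √24 ≈ 4.90 BM.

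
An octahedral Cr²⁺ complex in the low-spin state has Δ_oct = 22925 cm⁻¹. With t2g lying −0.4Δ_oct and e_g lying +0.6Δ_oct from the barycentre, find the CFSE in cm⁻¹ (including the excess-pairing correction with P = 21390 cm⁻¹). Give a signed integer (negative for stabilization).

-15290

Cr is in group 6, so Cr²⁺ is d⁴ (6 − 2 = 4).
Configuration: t2g^4 e_g^0.
The orbital stabilization is -1.6Δ_oct = -1.6 × 22925 = -36680 cm⁻¹.
High-spin d⁴ would be t2g^3 e_g^1 with 0 pairs; low-spin has 1, so 1 excess pair costs +1P = +21390 cm⁻¹.
Overall CFSE = -36680 + 21390 = -15290 cm⁻¹.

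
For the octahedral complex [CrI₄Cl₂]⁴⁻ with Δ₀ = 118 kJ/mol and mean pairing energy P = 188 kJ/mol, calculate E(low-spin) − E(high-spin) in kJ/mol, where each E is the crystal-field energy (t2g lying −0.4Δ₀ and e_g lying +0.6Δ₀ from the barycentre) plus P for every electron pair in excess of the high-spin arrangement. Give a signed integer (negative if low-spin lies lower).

Ligand charges: 4×(-1) from I⁻ and 2×(-1) from Cl⁻ sum to -6; with overall charge -4, Cr is +2.
Cr is in group 6, so Cr²⁺ is d⁴ (6 − 2 = 4).
In the high-spin limit (t2g^3 e_g^1) the orbital term is -0.6Δ₀ = -71 kJ/mol, with no excess pairing.
Low-spin: t2g^4 e_g^0, orbital CFSE = -1.6Δ₀ = -189 kJ/mol; plus 1 excess pair × P = +188 kJ/mol; total -1 kJ/mol.
E(LS) − E(HS) = -1 − (-71) = 70 kJ/mol.

70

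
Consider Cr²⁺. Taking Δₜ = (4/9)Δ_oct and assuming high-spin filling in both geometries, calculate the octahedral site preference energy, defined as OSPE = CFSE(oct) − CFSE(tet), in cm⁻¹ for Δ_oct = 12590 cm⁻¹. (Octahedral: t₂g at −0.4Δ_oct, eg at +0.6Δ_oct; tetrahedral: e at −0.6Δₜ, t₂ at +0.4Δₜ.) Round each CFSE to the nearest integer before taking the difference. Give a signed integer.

Cr²⁺: group 6, so d-count = 6 − 2 = 4.
Octahedral (high-spin): t2g^3 e_g^1, CFSE = 3(−0.4) + 1(+0.6) = -0.6Δ_oct = -0.6 × 12590 = -7554 cm⁻¹.
Tetrahedral: e^2 t2^2, CFSE = 2(−0.6) + 2(+0.4) = -0.4Δₜ = -0.4 × (4/9) × 12590 = -2238 cm⁻¹.
Subtracting, OSPE = -7554 − (-2238) = -5316 cm⁻¹.

-5316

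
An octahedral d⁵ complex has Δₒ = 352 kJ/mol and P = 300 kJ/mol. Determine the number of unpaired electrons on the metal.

1

Here Δₒ > P (352 > 300), so the low-spin state is favoured.
Filling d⁵ accordingly: t₂g⁵ eg⁰.
Unpaired electrons: 1.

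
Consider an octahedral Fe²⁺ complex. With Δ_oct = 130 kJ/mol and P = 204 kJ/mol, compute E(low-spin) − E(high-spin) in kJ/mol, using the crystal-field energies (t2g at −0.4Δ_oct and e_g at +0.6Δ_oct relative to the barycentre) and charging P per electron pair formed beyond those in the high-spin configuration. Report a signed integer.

Fe is in group 8, so Fe²⁺ is d⁶ (8 − 2 = 6).
In the high-spin limit (t2g^4 e_g^2) the orbital term is -0.4Δ_oct = -52 kJ/mol, with no excess pairing.
Low-spin t2g^6 e_g^0 gives -2.4Δ_oct = -312 kJ/mol, but forming 2 extra pairs costs 2P = 408 kJ/mol, so E(LS) = -312 + 408 = 96 kJ/mol.
The difference is 96 − (-52) = 148 kJ/mol, so high-spin lies lower.

148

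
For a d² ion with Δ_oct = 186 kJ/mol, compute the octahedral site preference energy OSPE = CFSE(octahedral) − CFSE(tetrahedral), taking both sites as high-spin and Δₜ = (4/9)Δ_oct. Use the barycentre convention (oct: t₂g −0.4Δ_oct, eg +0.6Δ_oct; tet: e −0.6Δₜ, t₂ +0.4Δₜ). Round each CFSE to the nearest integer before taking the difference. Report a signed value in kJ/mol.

-50

Octahedral high-spin t₂g² eg⁰: CFSE = -0.8 × 186 = -149 kJ/mol.
Tetrahedral e² t₂⁰ gives -1.2Δₜ = -1.2 × (4/9) × 186 = -99 kJ/mol.
OSPE = CFSE(oct) − CFSE(tet) = -149 − (-99) = -50 kJ/mol.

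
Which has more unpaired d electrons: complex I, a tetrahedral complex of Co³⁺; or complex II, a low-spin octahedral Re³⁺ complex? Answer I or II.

I

I: Group 9 minus oxidation state +3 gives a d⁶ configuration for Co³⁺; With tetrahedral geometry the complex is necessarily high-spin; e^3 t2^3 → 4 unpaired.
II: Group 7 minus oxidation state +3 gives a d⁴ configuration for Re³⁺; t₂g⁴ eg⁰ → 2 unpaired.
So I has more unpaired electrons.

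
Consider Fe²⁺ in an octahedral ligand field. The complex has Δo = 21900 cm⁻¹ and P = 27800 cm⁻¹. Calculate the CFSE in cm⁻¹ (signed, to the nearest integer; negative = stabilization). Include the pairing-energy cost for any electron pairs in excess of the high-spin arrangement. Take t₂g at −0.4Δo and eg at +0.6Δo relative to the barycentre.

-8760

Fe sits in group 8; removing 2 electrons leaves Fe²⁺ with 8 − 2 = 6 d electrons.
Here Δo < P (21900 < 27800), so the high-spin state is favoured.
That gives t₂g⁴ eg².
Orbital CFSE = -0.4Δo = -0.4 × 21900 = -8760 cm⁻¹.
High-spin has no excess pairs, so no pairing correction applies.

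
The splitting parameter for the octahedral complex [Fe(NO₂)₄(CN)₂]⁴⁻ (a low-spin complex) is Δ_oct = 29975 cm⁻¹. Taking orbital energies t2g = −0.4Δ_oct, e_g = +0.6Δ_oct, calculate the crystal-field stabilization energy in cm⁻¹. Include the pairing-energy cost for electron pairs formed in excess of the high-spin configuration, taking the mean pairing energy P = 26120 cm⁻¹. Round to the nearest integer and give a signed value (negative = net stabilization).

-19700

Ligand charges: 4×(-1) from NO₂⁻ and 2×(-1) from CN⁻ sum to -6; with overall charge -4, Fe is +2.
Fe²⁺: group 8, so d-count = 8 − 2 = 6.
The d⁶ electrons fill as t2g^6 e_g^0.
The orbital stabilization is -2.4Δ_oct = -2.4 × 29975 = -71940 cm⁻¹.
Relative to high-spin t2g^4 e_g^2 (1 paired), the low-spin configuration has 2 additional pairs, contributing +2 × 26120 = +52240 cm⁻¹.
Net CFSE = -71940 + 52240 = -19700 cm⁻¹.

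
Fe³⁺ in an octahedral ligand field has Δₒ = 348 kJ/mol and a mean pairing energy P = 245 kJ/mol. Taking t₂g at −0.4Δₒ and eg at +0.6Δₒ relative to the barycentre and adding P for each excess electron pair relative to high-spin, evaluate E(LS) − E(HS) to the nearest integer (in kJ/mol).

Fe sits in group 8; removing 3 electrons leaves Fe³⁺ with 8 − 3 = 5 d electrons.
High-spin: t₂g³ eg², CFSE = 0.0Δₒ = 0 kJ/mol.
Low-spin t₂g⁵ eg⁰ gives -2.0Δₒ = -696 kJ/mol, but forming 2 extra pairs costs 2P = 490 kJ/mol, so E(LS) = -696 + 490 = -206 kJ/mol.
The difference is -206 − (0) = -206 kJ/mol, so low-spin lies lower.

-206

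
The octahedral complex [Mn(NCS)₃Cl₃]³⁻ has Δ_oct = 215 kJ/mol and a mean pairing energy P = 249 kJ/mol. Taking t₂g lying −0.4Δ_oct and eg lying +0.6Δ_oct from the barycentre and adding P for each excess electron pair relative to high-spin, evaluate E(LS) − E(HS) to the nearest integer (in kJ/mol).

34

Ligand charges: 3×(-1) from NCS⁻ and 3×(-1) from Cl⁻ sum to -6; with overall charge -3, Mn is +3.
Mn³⁺: group 7, so d-count = 7 − 3 = 4.
High-spin: t₂g³ eg¹, CFSE = -0.6Δ_oct = -129 kJ/mol.
Low-spin: t₂g⁴ eg⁰, orbital CFSE = -1.6Δ_oct = -344 kJ/mol; plus 1 excess pair × P = +249 kJ/mol; total -95 kJ/mol.
E(LS) − E(HS) = -95 − (-129) = 34 kJ/mol.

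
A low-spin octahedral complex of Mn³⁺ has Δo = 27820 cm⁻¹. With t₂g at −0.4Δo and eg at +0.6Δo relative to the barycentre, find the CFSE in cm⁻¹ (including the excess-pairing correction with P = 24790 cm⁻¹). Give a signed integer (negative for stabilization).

Mn³⁺: group 7, so d-count = 7 − 3 = 4.
Electron filling gives t₂g⁴ eg⁰.
Orbital CFSE = 4(-0.4) + 0(0.6) = -1.6Δo = -1.6 × 27820 = -44512 cm⁻¹.
Pairing penalty: 1 pair vs 0 in the high-spin reference → 1 extra × P = 24790 cm⁻¹.
Overall CFSE = -44512 + 24790 = -19722 cm⁻¹.

-19722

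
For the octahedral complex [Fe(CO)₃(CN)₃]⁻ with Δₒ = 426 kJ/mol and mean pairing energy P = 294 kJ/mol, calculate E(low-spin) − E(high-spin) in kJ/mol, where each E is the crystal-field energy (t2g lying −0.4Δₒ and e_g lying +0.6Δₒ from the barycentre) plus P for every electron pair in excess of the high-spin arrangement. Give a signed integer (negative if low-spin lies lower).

-264

Ligand charges: 3×(+0) from CO and 3×(-1) from CN⁻ sum to -3; with overall charge -1, Fe is +2.
Fe²⁺: group 8, so d-count = 8 − 2 = 6.
High-spin d⁶ fills as t2g^4 e_g^2 with CFSE 4(−0.4) + 2(+0.6) = -0.4Δₒ = -170 kJ/mol.
Low-spin: t2g^6 e_g^0, orbital CFSE = -2.4Δₒ = -1022 kJ/mol; plus 2 excess pairs × P = +588 kJ/mol; total -434 kJ/mol.
Thus E(LS) − E(HS) = -264 kJ/mol.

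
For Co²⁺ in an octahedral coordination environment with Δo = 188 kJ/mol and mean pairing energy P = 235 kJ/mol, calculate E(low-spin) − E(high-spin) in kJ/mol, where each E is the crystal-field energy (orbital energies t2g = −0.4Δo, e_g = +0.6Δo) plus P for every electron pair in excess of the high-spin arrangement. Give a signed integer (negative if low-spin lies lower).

Co is in group 9, so Co²⁺ is d⁷ (9 − 2 = 7).
High-spin: t2g^5 e_g^2, CFSE = -0.8Δo = -150 kJ/mol.
Low-spin t2g^6 e_g^1 gives -1.8Δo = -338 kJ/mol, but forming 1 extra pair costs 1P = 235 kJ/mol, so E(LS) = -338 + 235 = -103 kJ/mol.
E(LS) − E(HS) = -103 − (-150) = 47 kJ/mol.

47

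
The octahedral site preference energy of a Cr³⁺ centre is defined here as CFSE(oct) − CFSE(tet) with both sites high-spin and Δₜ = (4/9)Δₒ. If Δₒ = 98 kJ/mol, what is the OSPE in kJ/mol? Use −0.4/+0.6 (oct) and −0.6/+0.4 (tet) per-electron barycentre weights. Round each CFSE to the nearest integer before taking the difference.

Cr³⁺: group 6, so d-count = 6 − 3 = 3.
In an octahedral site d³ (HS) is t₂g³ eg⁰, giving CFSE(oct) = -1.2Δₒ = -118 kJ/mol.
Tetrahedral: e² t₂¹, CFSE = 2(−0.6) + 1(+0.4) = -0.8Δₜ = -0.8 × (4/9) × 98 = -35 kJ/mol.
Subtracting, OSPE = -118 − (-35) = -83 kJ/mol.

-83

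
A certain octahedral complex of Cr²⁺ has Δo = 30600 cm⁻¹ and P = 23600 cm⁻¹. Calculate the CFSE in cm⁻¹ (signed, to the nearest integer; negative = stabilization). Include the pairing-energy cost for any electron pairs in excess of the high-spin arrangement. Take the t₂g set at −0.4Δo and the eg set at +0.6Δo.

Group 6 minus oxidation state +2 gives a d⁴ configuration for Cr²⁺.
Here Δo > P (30600 > 23600), so the low-spin state is favoured.
That gives t₂g⁴ eg⁰.
Orbital CFSE = -1.6Δo = -1.6 × 30600 = -48960 cm⁻¹.
Excess pairs vs high-spin: 1 − 0 = 1; pairing cost = +23600 cm⁻¹.
Net CFSE = -48960 + 23600 = -25360 cm⁻¹.

-25360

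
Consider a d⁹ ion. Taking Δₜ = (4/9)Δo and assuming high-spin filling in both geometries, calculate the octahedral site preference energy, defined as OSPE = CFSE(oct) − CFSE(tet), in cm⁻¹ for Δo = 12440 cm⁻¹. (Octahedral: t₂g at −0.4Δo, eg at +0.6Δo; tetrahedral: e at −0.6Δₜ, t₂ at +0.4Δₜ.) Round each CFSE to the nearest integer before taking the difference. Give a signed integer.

-5252

Octahedral (high-spin): t₂g⁶ eg³, CFSE = 6(−0.4) + 3(+0.6) = -0.6Δo = -0.6 × 12440 = -7464 cm⁻¹.
Tetrahedral: e⁴ t₂⁵, CFSE = 4(−0.6) + 5(+0.4) = -0.4Δₜ = -0.4 × (4/9) × 12440 = -2212 cm⁻¹.
OSPE = CFSE(oct) − CFSE(tet) = -7464 − (-2212) = -5252 cm⁻¹.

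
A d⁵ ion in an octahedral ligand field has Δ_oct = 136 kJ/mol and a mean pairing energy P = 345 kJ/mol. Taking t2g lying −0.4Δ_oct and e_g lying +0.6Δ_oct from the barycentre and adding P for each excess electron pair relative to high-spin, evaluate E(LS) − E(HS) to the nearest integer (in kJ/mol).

418

In the high-spin limit (t2g^3 e_g^2) the orbital term is 0.0Δ_oct = 0 kJ/mol, with no excess pairing.
Low-spin: t2g^5 e_g^0, orbital CFSE = -2.0Δ_oct = -272 kJ/mol; plus 2 excess pairs × P = +690 kJ/mol; total 418 kJ/mol.
E(LS) − E(HS) = 418 − (0) = 418 kJ/mol.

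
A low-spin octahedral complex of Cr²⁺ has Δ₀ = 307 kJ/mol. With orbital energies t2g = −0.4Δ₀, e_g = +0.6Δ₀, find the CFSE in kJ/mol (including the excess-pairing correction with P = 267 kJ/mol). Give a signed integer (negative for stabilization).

Cr sits in group 6; removing 2 electrons leaves Cr²⁺ with 6 − 2 = 4 d electrons.
Electron filling gives t2g^4 e_g^0.
CFSE(orbital) = 4×(-0.4Δ₀) + 0×(0.6Δ₀) = -1.6Δ₀; with Δ₀ = 307 kJ/mol that is -491 kJ/mol.
High-spin d⁴ would be t2g^3 e_g^1 with 0 pairs; low-spin has 1, so 1 excess pair costs +1P = +267 kJ/mol.
Overall CFSE = -491 + 267 = -224 kJ/mol.

-224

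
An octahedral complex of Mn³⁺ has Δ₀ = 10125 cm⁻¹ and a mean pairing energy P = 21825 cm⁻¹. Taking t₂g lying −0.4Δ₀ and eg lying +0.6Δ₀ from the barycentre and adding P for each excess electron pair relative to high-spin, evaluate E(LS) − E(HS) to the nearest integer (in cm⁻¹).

Group 7 minus oxidation state +3 gives a d⁴ configuration for Mn³⁺.
High-spin d⁴ fills as t₂g³ eg¹ with CFSE 3(−0.4) + 1(+0.6) = -0.6Δ₀ = -6075 cm⁻¹.
For low-spin the configuration is t₂g⁴ eg⁰: orbital energy -1.6 × 10125 = -16200 cm⁻¹, and 1 additional pair relative to high-spin adds 21825 cm⁻¹, giving 5625 cm⁻¹.
Thus E(LS) − E(HS) = 11700 cm⁻¹.

11700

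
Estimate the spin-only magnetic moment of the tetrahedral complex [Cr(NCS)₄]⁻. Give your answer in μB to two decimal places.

3.87 μB

Each NCS⁻ contributes -1; 4 × (-1) = -4. With overall charge -1, Cr is in the +3 oxidation state.
Cr is in group 6, so Cr³⁺ is d³ (6 − 3 = 3).
With tetrahedral geometry the complex is necessarily high-spin.
Configuration: e² t₂¹ → 3 unpaired electrons.
μ(spin-only) = √[3(3+2)] = √15 ≈ 3.87 μB.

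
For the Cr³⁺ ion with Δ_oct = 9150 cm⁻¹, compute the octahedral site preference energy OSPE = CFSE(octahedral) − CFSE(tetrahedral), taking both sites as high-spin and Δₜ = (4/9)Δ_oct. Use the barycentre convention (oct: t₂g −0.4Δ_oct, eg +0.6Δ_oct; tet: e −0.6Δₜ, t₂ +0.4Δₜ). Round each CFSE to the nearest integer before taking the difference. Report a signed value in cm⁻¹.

Cr is in group 6, so Cr³⁺ is d³ (6 − 3 = 3).
Octahedral (high-spin): t₂g³ eg⁰, CFSE = 3(−0.4) + 0(+0.6) = -1.2Δ_oct = -1.2 × 9150 = -10980 cm⁻¹.
Tetrahedral: e² t₂¹, CFSE = 2(−0.6) + 1(+0.4) = -0.8Δₜ = -0.8 × (4/9) × 9150 = -3253 cm⁻¹.
OSPE = CFSE(oct) − CFSE(tet) = -10980 − (-3253) = -7727 cm⁻¹.

-7727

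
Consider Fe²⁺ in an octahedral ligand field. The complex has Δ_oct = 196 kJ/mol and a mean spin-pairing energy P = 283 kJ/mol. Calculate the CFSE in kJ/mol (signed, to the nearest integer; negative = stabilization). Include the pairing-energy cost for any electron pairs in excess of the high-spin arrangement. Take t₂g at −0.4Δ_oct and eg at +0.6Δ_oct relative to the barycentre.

Fe sits in group 8; removing 2 electrons leaves Fe²⁺ with 8 − 2 = 6 d electrons.
With Δ_oct < P the complex is high-spin.
That gives t₂g⁴ eg².
Orbital CFSE = -0.4Δ_oct = -0.4 × 196 = -78 kJ/mol.
High-spin has no excess pairs, so no pairing correction applies.

-78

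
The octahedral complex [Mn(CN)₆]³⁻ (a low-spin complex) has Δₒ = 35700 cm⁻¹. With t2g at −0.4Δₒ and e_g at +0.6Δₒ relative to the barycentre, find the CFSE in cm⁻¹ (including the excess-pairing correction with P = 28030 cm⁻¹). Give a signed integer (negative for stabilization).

-29090

Each CN⁻ contributes -1; 6 × (-1) = -6. With overall charge -3, Mn is in the +3 oxidation state.
Mn sits in group 7; removing 3 electrons leaves Mn³⁺ with 7 − 3 = 4 d electrons.
Configuration: t2g^4 e_g^0.
The orbital stabilization is -1.6Δₒ = -1.6 × 35700 = -57120 cm⁻¹.
High-spin d⁴ would be t2g^3 e_g^1 with 0 pairs; low-spin has 1, so 1 excess pair costs +1P = +28030 cm⁻¹.
Combining: -57120 + 28030 = -29090 cm⁻¹.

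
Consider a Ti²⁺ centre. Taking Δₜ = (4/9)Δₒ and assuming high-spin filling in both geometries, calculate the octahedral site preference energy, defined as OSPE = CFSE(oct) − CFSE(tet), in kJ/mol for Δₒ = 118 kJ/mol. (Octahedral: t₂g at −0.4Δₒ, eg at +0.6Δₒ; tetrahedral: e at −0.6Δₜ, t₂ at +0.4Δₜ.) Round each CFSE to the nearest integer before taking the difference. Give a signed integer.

-31

Group 4 minus oxidation state +2 gives a d² configuration for Ti²⁺.
In an octahedral site d² (HS) is t₂g² eg⁰, giving CFSE(oct) = -0.8Δₒ = -94 kJ/mol.
In a tetrahedral site the filling is e² t₂⁰: CFSE(tet) = -1.2Δₜ = -1.2 × (4/9)(118) = -63 kJ/mol.
OSPE = -94 − (-63) = -31 kJ/mol.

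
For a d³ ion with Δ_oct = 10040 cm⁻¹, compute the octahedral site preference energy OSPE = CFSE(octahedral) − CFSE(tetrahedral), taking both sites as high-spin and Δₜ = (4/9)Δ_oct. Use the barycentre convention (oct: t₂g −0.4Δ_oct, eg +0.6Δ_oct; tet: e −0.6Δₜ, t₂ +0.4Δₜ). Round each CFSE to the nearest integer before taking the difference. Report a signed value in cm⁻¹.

In an octahedral site d³ (HS) is t2g^3 e_g^0, giving CFSE(oct) = -1.2Δ_oct = -12048 cm⁻¹.
Tetrahedral: e^2 t2^1, CFSE = 2(−0.6) + 1(+0.4) = -0.8Δₜ = -0.8 × (4/9) × 10040 = -3570 cm⁻¹.
OSPE = CFSE(oct) − CFSE(tet) = -12048 − (-3570) = -8478 cm⁻¹.

-8478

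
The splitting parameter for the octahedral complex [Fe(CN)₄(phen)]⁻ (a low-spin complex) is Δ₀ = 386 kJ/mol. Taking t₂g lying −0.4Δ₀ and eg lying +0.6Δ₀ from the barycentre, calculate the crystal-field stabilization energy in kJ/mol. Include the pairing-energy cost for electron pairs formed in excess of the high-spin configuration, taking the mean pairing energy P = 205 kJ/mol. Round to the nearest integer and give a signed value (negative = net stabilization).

Ligand charges: 4×(-1) from CN⁻ and 1×(+0) from phen sum to -4; with overall charge -1, Fe is +3.
Group 8 minus oxidation state +3 gives a d⁵ configuration for Fe³⁺.
The d⁵ electrons fill as t₂g⁵ eg⁰.
CFSE(orbital) = 5×(-0.4Δ₀) + 0×(0.6Δ₀) = -2.0Δ₀; with Δ₀ = 386 kJ/mol that is -772 kJ/mol.
High-spin d⁵ would be t₂g³ eg² with 0 pairs; low-spin has 2, so 2 excess pairs cost +2P = +410 kJ/mol.
Overall CFSE = -772 + 410 = -362 kJ/mol.

-362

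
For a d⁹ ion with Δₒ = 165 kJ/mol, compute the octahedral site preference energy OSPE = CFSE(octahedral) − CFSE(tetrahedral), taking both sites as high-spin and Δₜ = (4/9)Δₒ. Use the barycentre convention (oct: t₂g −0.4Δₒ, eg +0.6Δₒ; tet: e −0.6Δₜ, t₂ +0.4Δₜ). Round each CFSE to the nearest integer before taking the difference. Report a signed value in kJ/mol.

In an octahedral site d⁹ (HS) is t2g^6 e_g^3, giving CFSE(oct) = -0.6Δₒ = -99 kJ/mol.
In a tetrahedral site the filling is e^4 t2^5: CFSE(tet) = -0.4Δₜ = -0.4 × (4/9)(165) = -29 kJ/mol.
OSPE = -99 − (-29) = -70 kJ/mol.

-70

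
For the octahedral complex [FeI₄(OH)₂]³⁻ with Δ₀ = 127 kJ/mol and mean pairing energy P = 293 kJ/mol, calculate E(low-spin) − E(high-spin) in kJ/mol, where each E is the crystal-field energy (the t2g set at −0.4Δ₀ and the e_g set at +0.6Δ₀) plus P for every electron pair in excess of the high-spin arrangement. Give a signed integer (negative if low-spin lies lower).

Ligand charges: 4×(-1) from I⁻ and 2×(-1) from OH⁻ sum to -6; with overall charge -3, Fe is +3.
Fe sits in group 8; removing 3 electrons leaves Fe³⁺ with 8 − 3 = 5 d electrons.
In the high-spin limit (t2g^3 e_g^2) the orbital term is 0.0Δ₀ = 0 kJ/mol, with no excess pairing.
For low-spin the configuration is t2g^5 e_g^0: orbital energy -2.0 × 127 = -254 kJ/mol, and 2 additional pairs relative to high-spin add 586 kJ/mol, giving 332 kJ/mol.
Thus E(LS) − E(HS) = 332 kJ/mol.

332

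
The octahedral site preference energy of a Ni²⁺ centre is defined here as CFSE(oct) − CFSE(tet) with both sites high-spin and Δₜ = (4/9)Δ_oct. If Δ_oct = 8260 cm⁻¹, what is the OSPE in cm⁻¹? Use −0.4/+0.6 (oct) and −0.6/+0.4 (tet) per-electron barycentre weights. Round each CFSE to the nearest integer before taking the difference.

-6975

Ni sits in group 10; removing 2 electrons leaves Ni²⁺ with 10 − 2 = 8 d electrons.
Octahedral (high-spin): t₂g⁶ eg², CFSE = 6(−0.4) + 2(+0.6) = -1.2Δ_oct = -1.2 × 8260 = -9912 cm⁻¹.
Tetrahedral e⁴ t₂⁴ gives -0.8Δₜ = -0.8 × (4/9) × 8260 = -2937 cm⁻¹.
OSPE = -9912 − (-2937) = -6975 cm⁻¹.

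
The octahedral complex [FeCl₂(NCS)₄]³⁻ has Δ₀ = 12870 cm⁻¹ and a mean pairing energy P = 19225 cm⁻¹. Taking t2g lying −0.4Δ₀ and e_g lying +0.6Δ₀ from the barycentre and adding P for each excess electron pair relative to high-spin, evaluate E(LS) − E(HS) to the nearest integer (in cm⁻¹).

Ligand charges: 2×(-1) from Cl⁻ and 4×(-1) from NCS⁻ sum to -6; with overall charge -3, Fe is +3.
Fe³⁺: group 8, so d-count = 8 − 3 = 5.
High-spin d⁵ fills as t2g^3 e_g^2 with CFSE 3(−0.4) + 2(+0.6) = 0.0Δ₀ = 0 cm⁻¹.
For low-spin the configuration is t2g^5 e_g^0: orbital energy -2.0 × 12870 = -25740 cm⁻¹, and 2 additional pairs relative to high-spin add 38450 cm⁻¹, giving 12710 cm⁻¹.
The difference is 12710 − (0) = 12710 cm⁻¹, so high-spin lies lower.

12710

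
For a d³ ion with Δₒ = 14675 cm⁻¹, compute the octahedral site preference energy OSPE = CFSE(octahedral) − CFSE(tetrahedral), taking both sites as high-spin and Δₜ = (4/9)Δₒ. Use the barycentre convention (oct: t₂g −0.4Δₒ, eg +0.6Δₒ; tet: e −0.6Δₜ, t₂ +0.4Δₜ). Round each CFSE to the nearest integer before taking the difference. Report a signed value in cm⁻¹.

-12392

Octahedral high-spin t₂g³ eg⁰: CFSE = -1.2 × 14675 = -17610 cm⁻¹.
Tetrahedral e² t₂¹ gives -0.8Δₜ = -0.8 × (4/9) × 14675 = -5218 cm⁻¹.
OSPE = -17610 − (-5218) = -12392 cm⁻¹.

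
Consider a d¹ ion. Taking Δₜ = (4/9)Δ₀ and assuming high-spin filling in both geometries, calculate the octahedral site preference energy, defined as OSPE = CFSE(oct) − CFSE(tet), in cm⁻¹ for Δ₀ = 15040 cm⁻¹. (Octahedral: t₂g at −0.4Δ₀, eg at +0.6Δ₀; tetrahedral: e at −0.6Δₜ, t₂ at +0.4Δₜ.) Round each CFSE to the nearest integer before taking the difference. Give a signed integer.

Octahedral (high-spin): t₂g¹ eg⁰, CFSE = 1(−0.4) + 0(+0.6) = -0.4Δ₀ = -0.4 × 15040 = -6016 cm⁻¹.
In a tetrahedral site the filling is e¹ t₂⁰: CFSE(tet) = -0.6Δₜ = -0.6 × (4/9)(15040) = -4011 cm⁻¹.
OSPE = -6016 − (-4011) = -2005 cm⁻¹.

-2005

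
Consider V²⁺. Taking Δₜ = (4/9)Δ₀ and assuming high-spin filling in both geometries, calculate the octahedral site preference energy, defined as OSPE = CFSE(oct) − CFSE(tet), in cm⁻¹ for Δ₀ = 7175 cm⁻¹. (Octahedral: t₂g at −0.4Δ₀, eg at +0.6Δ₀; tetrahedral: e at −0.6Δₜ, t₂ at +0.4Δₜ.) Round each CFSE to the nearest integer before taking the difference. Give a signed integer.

Group 5 minus oxidation state +2 gives a d³ configuration for V²⁺.
Octahedral (high-spin): t2g^3 e_g^0, CFSE = 3(−0.4) + 0(+0.6) = -1.2Δ₀ = -1.2 × 7175 = -8610 cm⁻¹.
Tetrahedral e^2 t2^1 gives -0.8Δₜ = -0.8 × (4/9) × 7175 = -2551 cm⁻¹.
OSPE = -8610 − (-2551) = -6059 cm⁻¹.

-6059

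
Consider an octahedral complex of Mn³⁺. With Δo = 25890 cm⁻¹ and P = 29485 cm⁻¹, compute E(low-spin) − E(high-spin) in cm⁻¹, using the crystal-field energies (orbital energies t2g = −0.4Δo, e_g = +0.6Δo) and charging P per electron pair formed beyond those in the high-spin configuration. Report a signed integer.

3595

Mn³⁺: group 7, so d-count = 7 − 3 = 4.
In the high-spin limit (t2g^3 e_g^1) the orbital term is -0.6Δo = -15534 cm⁻¹, with no excess pairing.
For low-spin the configuration is t2g^4 e_g^0: orbital energy -1.6 × 25890 = -41424 cm⁻¹, and 1 additional pair relative to high-spin adds 29485 cm⁻¹, giving -11939 cm⁻¹.
The difference is -11939 − (-15534) = 3595 cm⁻¹, so high-spin lies lower.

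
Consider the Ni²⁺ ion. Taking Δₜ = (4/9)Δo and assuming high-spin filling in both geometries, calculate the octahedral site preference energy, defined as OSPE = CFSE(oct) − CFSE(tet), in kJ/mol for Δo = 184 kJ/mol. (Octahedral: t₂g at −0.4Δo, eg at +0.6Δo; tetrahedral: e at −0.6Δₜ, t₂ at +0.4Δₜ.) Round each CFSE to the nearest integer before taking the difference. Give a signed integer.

Group 10 minus oxidation state +2 gives a d⁸ configuration for Ni²⁺.
Octahedral (high-spin): t₂g⁶ eg², CFSE = 6(−0.4) + 2(+0.6) = -1.2Δo = -1.2 × 184 = -221 kJ/mol.
In a tetrahedral site the filling is e⁴ t₂⁴: CFSE(tet) = -0.8Δₜ = -0.8 × (4/9)(184) = -65 kJ/mol.
OSPE = CFSE(oct) − CFSE(tet) = -221 − (-65) = -156 kJ/mol.

-156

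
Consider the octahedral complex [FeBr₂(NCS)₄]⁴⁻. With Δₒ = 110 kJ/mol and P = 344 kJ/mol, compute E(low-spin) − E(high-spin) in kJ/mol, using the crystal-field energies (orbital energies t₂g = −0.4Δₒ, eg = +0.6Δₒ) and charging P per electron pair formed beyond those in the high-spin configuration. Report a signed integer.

468

Ligand charges: 2×(-1) from Br⁻ and 4×(-1) from NCS⁻ sum to -6; with overall charge -4, Fe is +2.
Fe²⁺: group 8, so d-count = 8 − 2 = 6.
High-spin: t₂g⁴ eg², CFSE = -0.4Δₒ = -44 kJ/mol.
Low-spin t₂g⁶ eg⁰ gives -2.4Δₒ = -264 kJ/mol, but forming 2 extra pairs costs 2P = 688 kJ/mol, so E(LS) = -264 + 688 = 424 kJ/mol.
The difference is 424 − (-44) = 468 kJ/mol, so high-spin lies lower.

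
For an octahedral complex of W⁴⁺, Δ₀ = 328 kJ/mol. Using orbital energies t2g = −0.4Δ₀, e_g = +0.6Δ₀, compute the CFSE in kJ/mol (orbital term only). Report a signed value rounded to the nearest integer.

-262

W sits in group 6; removing 4 electrons leaves W⁴⁺ with 6 − 4 = 2 d electrons.
Configuration: t2g^2 e_g^0.
The orbital stabilization is -0.8Δ₀ = -0.8 × 328 = -262 kJ/mol.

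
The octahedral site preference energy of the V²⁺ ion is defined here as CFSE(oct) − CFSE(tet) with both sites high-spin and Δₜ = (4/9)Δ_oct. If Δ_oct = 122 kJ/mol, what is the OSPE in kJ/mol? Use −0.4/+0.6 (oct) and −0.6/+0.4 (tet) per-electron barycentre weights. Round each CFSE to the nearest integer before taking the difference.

-103

Group 5 minus oxidation state +2 gives a d³ configuration for V²⁺.
Octahedral high-spin t₂g³ eg⁰: CFSE = -1.2 × 122 = -146 kJ/mol.
Tetrahedral e² t₂¹ gives -0.8Δₜ = -0.8 × (4/9) × 122 = -43 kJ/mol.
Subtracting, OSPE = -146 − (-43) = -103 kJ/mol.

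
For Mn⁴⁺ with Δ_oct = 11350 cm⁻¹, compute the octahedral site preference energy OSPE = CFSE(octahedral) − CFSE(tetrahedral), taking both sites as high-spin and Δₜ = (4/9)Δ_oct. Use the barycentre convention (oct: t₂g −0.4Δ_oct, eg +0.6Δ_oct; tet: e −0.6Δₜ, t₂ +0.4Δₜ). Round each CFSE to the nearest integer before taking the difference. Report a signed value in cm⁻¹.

Mn sits in group 7; removing 4 electrons leaves Mn⁴⁺ with 7 − 4 = 3 d electrons.
Octahedral high-spin t2g^3 e_g^0: CFSE = -1.2 × 11350 = -13620 cm⁻¹.
Tetrahedral: e^2 t2^1, CFSE = 2(−0.6) + 1(+0.4) = -0.8Δₜ = -0.8 × (4/9) × 11350 = -4036 cm⁻¹.
OSPE = -13620 − (-4036) = -9584 cm⁻¹.

-9584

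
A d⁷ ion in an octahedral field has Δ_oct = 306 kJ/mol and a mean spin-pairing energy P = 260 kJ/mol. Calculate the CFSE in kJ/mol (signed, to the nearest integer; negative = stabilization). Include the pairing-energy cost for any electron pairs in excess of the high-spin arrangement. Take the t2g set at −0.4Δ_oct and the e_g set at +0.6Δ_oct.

-291

Δ_oct > P, so pairing is preferred: the ground state is low-spin.
Filling d⁷ accordingly: t2g^6 e_g^1.
Orbital CFSE = -1.8Δ_oct = -1.8 × 306 = -551 kJ/mol.
Excess pairs vs high-spin: 3 − 2 = 1; pairing cost = +260 kJ/mol.
Net CFSE = -551 + 260 = -291 kJ/mol.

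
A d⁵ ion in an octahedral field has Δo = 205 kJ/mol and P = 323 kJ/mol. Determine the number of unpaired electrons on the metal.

Δo < P, so pairing is avoided: the ground state is high-spin.
That gives t₂g³ eg².
Unpaired electrons: 5.

5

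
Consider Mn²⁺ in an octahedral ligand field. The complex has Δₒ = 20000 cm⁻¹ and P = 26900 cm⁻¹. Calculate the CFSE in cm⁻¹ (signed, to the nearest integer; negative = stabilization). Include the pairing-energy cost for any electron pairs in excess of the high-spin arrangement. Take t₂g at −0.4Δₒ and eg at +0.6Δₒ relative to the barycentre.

Mn is in group 7, so Mn²⁺ is d⁵ (7 − 2 = 5).
Δₒ < P, so pairing is avoided: the ground state is high-spin.
That gives t₂g³ eg².
Orbital CFSE = 0.0Δₒ = 0.0 × 20000 = 0 cm⁻¹.
High-spin has no excess pairs, so no pairing correction applies.

0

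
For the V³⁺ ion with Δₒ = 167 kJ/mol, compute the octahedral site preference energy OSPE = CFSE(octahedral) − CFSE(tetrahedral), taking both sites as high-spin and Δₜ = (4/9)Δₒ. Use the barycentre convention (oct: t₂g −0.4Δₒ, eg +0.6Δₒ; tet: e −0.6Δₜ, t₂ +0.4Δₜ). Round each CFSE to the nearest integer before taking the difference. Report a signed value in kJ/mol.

-45

V is in group 5, so V³⁺ is d² (5 − 3 = 2).
Octahedral high-spin t₂g² eg⁰: CFSE = -0.8 × 167 = -134 kJ/mol.
In a tetrahedral site the filling is e² t₂⁰: CFSE(tet) = -1.2Δₜ = -1.2 × (4/9)(167) = -89 kJ/mol.
OSPE = -134 − (-89) = -45 kJ/mol.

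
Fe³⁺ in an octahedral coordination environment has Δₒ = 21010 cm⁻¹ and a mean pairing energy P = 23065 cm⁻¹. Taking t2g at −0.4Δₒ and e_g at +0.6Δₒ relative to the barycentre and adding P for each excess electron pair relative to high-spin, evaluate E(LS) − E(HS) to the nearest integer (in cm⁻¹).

4110

Fe sits in group 8; removing 3 electrons leaves Fe³⁺ with 8 − 3 = 5 d electrons.
High-spin: t2g^3 e_g^2, CFSE = 0.0Δₒ = 0 cm⁻¹.
Low-spin: t2g^5 e_g^0, orbital CFSE = -2.0Δₒ = -42020 cm⁻¹; plus 2 excess pairs × P = +46130 cm⁻¹; total 4110 cm⁻¹.
Thus E(LS) − E(HS) = 4110 cm⁻¹.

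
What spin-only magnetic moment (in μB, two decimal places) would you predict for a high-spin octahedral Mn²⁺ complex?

5.92 μB

Group 7 minus oxidation state +2 gives a d⁵ configuration for Mn²⁺.
Configuration: t₂g³ eg² → 5 unpaired electrons.
μ(spin-only) = √[5(5+2)] = √35 ≈ 5.92 μB.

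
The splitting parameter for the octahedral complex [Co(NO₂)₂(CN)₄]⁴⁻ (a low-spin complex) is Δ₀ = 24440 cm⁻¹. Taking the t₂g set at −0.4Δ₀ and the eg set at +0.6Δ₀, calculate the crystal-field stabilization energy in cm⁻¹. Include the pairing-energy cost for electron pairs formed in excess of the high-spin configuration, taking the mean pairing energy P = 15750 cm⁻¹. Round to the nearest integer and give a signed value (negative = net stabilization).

-28242

Ligand charges: 2×(-1) from NO₂⁻ and 4×(-1) from CN⁻ sum to -6; with overall charge -4, Co is +2.
Co sits in group 9; removing 2 electrons leaves Co²⁺ with 9 − 2 = 7 d electrons.
Electron filling gives t₂g⁶ eg¹.
The orbital stabilization is -1.8Δ₀ = -1.8 × 24440 = -43992 cm⁻¹.
Pairing penalty: 3 pairs vs 2 in the high-spin reference → 1 extra × P = 15750 cm⁻¹.
Combining: -43992 + 15750 = -28242 cm⁻¹.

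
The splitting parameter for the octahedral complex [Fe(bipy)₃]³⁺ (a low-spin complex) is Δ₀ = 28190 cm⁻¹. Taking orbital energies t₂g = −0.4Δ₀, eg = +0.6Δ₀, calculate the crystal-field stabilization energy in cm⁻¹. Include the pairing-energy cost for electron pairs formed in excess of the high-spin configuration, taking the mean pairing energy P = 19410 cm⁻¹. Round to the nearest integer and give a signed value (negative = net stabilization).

-17560

bipy is neutral, so the +3 overall charge sits on Fe: oxidation state +3.
Group 8 minus oxidation state +3 gives a d⁵ configuration for Fe³⁺.
Electron filling gives t₂g⁵ eg⁰.
The orbital stabilization is -2.0Δ₀ = -2.0 × 28190 = -56380 cm⁻¹.
High-spin d⁵ would be t₂g³ eg² with 0 pairs; low-spin has 2, so 2 excess pairs cost +2P = +38820 cm⁻¹.
Combining: -56380 + 38820 = -17560 cm⁻¹.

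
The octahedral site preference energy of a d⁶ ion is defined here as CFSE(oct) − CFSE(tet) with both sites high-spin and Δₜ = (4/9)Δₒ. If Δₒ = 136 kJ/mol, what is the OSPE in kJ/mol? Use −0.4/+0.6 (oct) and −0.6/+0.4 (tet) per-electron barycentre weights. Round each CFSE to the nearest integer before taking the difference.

-18

In an octahedral site d⁶ (HS) is t2g^4 e_g^2, giving CFSE(oct) = -0.4Δₒ = -54 kJ/mol.
Tetrahedral e^3 t2^3 gives -0.6Δₜ = -0.6 × (4/9) × 136 = -36 kJ/mol.
OSPE = CFSE(oct) − CFSE(tet) = -54 − (-36) = -18 kJ/mol.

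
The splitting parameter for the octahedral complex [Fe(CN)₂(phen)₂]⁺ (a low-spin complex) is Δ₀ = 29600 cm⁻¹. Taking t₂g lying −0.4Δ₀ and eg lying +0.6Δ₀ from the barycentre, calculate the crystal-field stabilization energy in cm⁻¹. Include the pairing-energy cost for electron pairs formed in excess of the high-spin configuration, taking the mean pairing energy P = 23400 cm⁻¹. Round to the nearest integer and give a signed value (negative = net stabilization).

Ligand charges: 2×(-1) from CN⁻ and 2×(+0) from phen sum to -2; with overall charge +1, Fe is +3.
Group 8 minus oxidation state +3 gives a d⁵ configuration for Fe³⁺.
Electron filling gives t₂g⁵ eg⁰.
The orbital stabilization is -2.0Δ₀ = -2.0 × 29600 = -59200 cm⁻¹.
High-spin d⁵ would be t₂g³ eg² with 0 pairs; low-spin has 2, so 2 excess pairs cost +2P = +46800 cm⁻¹.
Net CFSE = -59200 + 46800 = -12400 cm⁻¹.

-12400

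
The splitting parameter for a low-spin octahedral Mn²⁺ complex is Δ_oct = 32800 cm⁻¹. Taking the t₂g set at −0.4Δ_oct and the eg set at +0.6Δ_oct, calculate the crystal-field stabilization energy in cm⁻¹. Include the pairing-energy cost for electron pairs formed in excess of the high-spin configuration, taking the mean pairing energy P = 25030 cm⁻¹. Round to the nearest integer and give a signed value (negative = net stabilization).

-15540

Group 7 minus oxidation state +2 gives a d⁵ configuration for Mn²⁺.
The d⁵ electrons fill as t₂g⁵ eg⁰.
Orbital CFSE = 5(-0.4) + 0(0.6) = -2.0Δ_oct = -2.0 × 32800 = -65600 cm⁻¹.
High-spin d⁵ would be t₂g³ eg² with 0 pairs; low-spin has 2, so 2 excess pairs cost +2P = +50060 cm⁻¹.
Net CFSE = -65600 + 50060 = -15540 cm⁻¹.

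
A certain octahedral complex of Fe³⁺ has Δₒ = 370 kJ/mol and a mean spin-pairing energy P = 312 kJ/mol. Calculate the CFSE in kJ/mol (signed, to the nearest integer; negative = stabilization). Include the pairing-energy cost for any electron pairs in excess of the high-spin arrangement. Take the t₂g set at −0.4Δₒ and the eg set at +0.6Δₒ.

Fe sits in group 8; removing 3 electrons leaves Fe³⁺ with 8 − 3 = 5 d electrons.
Δₒ > P, so pairing is preferred: the ground state is low-spin.
That gives t₂g⁵ eg⁰.
Orbital CFSE = -2.0Δₒ = -2.0 × 370 = -740 kJ/mol.
Excess pairs vs high-spin: 2 − 0 = 2; pairing cost = +624 kJ/mol.
Net CFSE = -740 + 624 = -116 kJ/mol.

-116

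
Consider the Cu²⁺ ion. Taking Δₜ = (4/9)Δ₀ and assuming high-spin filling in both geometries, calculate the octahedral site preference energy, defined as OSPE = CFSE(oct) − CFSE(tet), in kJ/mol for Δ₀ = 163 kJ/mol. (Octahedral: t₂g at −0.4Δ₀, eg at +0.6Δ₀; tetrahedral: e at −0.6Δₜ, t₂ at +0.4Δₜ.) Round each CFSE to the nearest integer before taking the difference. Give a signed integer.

-69

Cu is in group 11, so Cu²⁺ is d⁹ (11 − 2 = 9).
Octahedral high-spin t₂g⁶ eg³: CFSE = -0.6 × 163 = -98 kJ/mol.
Tetrahedral: e⁴ t₂⁵, CFSE = 4(−0.6) + 5(+0.4) = -0.4Δₜ = -0.4 × (4/9) × 163 = -29 kJ/mol.
Subtracting, OSPE = -98 − (-29) = -69 kJ/mol.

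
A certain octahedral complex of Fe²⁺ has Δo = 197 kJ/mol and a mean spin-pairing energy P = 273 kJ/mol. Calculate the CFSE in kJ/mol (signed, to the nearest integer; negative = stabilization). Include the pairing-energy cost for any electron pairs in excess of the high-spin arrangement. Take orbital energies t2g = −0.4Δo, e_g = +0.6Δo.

Fe is in group 8, so Fe²⁺ is d⁶ (8 − 2 = 6).
With Δo < P the complex is high-spin.
That gives t2g^4 e_g^2.
Orbital CFSE = -0.4Δo = -0.4 × 197 = -79 kJ/mol.
High-spin has no excess pairs, so no pairing correction applies.

-79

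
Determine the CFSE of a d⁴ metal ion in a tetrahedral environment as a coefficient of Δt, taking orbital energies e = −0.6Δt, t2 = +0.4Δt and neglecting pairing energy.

-0.4 Δt

Tetrahedral fields are weak (Δₜ ≈ 4/9 Δₒ), so electrons fill high-spin.
Configuration: e^2 t2^2.
CFSE = 2(-0.6Δt) + 2(0.4Δt) = -1.2Δt + 0.8Δt = -0.4Δt.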